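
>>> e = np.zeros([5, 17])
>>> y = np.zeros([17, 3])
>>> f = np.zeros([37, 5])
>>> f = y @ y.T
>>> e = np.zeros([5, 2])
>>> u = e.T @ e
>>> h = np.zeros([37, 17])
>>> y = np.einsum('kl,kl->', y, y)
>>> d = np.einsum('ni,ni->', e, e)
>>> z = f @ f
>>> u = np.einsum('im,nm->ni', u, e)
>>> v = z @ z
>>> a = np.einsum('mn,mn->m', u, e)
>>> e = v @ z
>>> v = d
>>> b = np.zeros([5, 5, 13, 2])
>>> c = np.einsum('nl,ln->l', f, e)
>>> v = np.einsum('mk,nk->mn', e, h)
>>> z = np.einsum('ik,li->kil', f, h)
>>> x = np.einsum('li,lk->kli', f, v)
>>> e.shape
(17, 17)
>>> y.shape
()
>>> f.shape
(17, 17)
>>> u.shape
(5, 2)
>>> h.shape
(37, 17)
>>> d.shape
()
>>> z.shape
(17, 17, 37)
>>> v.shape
(17, 37)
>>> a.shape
(5,)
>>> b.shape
(5, 5, 13, 2)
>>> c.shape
(17,)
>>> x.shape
(37, 17, 17)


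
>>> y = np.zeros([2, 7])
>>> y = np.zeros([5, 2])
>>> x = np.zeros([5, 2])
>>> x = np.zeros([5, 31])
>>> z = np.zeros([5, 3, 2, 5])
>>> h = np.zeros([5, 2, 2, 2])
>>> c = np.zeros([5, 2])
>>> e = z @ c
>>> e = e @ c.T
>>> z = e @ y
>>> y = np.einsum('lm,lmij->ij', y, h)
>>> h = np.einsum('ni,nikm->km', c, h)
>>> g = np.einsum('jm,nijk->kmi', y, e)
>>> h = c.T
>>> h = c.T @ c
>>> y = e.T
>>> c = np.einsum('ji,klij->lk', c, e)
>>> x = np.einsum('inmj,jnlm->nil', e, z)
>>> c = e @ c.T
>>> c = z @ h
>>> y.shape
(5, 2, 3, 5)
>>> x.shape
(3, 5, 2)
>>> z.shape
(5, 3, 2, 2)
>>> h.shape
(2, 2)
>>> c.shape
(5, 3, 2, 2)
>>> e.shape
(5, 3, 2, 5)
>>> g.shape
(5, 2, 3)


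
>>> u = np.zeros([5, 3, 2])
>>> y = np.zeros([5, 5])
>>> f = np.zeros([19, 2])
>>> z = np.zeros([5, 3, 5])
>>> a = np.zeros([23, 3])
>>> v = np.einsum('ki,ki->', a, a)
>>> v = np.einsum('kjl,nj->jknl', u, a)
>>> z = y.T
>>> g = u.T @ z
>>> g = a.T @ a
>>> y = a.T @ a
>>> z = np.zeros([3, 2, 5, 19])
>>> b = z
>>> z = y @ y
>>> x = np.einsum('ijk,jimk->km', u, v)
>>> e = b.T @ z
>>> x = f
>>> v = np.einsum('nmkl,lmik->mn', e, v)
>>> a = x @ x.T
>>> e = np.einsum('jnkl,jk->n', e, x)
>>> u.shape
(5, 3, 2)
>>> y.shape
(3, 3)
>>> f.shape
(19, 2)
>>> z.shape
(3, 3)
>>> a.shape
(19, 19)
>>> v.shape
(5, 19)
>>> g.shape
(3, 3)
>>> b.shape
(3, 2, 5, 19)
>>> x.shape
(19, 2)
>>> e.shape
(5,)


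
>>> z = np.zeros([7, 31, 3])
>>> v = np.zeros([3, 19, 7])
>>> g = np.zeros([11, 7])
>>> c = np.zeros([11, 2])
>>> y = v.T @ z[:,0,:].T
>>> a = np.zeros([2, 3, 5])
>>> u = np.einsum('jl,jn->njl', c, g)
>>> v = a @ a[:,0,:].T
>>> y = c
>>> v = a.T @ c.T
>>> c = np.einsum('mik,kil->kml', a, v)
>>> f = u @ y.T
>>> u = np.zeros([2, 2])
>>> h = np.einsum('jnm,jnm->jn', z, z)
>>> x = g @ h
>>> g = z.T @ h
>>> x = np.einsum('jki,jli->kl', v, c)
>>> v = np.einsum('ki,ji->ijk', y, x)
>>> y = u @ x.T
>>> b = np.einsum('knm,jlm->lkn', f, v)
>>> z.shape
(7, 31, 3)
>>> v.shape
(2, 3, 11)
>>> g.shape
(3, 31, 31)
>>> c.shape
(5, 2, 11)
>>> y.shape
(2, 3)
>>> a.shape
(2, 3, 5)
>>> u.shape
(2, 2)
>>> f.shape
(7, 11, 11)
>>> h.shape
(7, 31)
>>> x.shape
(3, 2)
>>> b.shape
(3, 7, 11)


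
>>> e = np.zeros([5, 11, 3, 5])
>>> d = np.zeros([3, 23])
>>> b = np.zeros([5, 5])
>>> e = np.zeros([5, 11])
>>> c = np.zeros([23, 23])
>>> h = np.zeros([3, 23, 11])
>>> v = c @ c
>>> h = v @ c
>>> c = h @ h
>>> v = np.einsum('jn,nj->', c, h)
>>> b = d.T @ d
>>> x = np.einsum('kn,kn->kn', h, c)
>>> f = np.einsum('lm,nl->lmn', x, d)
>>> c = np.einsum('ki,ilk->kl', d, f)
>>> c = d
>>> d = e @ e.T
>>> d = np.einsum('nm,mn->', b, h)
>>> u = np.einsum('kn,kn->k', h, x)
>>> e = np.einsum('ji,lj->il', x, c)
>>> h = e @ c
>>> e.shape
(23, 3)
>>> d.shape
()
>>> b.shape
(23, 23)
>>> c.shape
(3, 23)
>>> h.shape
(23, 23)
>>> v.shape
()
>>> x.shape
(23, 23)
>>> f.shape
(23, 23, 3)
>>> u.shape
(23,)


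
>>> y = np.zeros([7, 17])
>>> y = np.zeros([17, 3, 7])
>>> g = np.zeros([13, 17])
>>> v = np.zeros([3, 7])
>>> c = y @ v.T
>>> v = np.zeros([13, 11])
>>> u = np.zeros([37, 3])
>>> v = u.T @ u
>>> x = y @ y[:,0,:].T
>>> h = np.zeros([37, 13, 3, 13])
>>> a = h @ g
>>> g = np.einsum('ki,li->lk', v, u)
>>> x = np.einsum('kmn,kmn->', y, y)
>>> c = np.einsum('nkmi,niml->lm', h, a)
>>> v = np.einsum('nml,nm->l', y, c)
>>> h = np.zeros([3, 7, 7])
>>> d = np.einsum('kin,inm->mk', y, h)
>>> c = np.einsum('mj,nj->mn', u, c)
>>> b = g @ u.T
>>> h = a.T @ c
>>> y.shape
(17, 3, 7)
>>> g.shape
(37, 3)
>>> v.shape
(7,)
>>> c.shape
(37, 17)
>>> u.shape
(37, 3)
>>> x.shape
()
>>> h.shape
(17, 3, 13, 17)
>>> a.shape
(37, 13, 3, 17)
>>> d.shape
(7, 17)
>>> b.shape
(37, 37)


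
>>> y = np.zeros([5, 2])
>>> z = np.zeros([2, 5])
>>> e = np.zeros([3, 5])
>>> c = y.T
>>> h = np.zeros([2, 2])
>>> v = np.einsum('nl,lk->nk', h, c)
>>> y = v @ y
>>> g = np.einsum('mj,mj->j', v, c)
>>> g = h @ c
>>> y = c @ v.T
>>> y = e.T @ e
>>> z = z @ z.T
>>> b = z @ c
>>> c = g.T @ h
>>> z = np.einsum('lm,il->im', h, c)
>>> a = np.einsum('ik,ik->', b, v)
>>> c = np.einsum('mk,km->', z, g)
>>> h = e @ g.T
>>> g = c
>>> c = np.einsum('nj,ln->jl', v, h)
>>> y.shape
(5, 5)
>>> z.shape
(5, 2)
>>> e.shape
(3, 5)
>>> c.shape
(5, 3)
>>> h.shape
(3, 2)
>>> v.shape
(2, 5)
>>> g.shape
()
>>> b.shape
(2, 5)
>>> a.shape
()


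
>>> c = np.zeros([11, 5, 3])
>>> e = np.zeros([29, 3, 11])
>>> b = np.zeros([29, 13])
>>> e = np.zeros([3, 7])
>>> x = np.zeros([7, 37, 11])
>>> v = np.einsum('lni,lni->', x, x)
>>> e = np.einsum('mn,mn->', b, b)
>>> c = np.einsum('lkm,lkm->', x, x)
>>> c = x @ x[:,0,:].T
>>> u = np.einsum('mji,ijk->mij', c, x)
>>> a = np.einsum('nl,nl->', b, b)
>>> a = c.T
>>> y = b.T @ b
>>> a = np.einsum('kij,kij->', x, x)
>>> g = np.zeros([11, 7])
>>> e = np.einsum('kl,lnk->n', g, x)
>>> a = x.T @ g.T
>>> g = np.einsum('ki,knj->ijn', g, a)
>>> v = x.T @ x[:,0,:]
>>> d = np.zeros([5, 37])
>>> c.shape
(7, 37, 7)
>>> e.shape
(37,)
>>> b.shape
(29, 13)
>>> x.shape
(7, 37, 11)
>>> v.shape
(11, 37, 11)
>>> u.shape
(7, 7, 37)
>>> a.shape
(11, 37, 11)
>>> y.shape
(13, 13)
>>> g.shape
(7, 11, 37)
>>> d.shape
(5, 37)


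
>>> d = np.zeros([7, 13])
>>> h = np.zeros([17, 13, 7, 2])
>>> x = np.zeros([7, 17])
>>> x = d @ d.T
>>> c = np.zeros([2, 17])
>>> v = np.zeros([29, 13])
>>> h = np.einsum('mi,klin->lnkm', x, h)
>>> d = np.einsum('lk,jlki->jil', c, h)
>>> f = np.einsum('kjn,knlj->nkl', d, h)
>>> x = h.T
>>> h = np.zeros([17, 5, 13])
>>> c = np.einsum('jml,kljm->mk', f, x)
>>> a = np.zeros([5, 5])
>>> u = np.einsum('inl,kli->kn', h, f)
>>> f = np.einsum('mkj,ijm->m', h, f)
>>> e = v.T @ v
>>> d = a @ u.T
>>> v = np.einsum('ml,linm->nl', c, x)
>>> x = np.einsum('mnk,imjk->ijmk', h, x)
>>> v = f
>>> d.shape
(5, 2)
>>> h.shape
(17, 5, 13)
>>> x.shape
(7, 2, 17, 13)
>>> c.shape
(13, 7)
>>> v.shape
(17,)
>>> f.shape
(17,)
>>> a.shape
(5, 5)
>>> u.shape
(2, 5)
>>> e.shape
(13, 13)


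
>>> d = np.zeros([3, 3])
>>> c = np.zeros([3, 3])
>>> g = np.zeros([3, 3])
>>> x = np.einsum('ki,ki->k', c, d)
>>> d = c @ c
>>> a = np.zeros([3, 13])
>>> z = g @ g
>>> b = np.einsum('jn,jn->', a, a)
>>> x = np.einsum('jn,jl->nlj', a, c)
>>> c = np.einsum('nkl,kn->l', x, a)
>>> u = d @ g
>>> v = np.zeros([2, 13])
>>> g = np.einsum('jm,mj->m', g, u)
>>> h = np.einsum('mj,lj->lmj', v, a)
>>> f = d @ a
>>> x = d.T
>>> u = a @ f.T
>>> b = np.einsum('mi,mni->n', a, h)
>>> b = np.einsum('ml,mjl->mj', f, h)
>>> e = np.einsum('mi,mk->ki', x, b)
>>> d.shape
(3, 3)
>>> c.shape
(3,)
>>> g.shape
(3,)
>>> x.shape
(3, 3)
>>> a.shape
(3, 13)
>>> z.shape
(3, 3)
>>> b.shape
(3, 2)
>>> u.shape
(3, 3)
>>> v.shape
(2, 13)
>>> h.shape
(3, 2, 13)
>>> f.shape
(3, 13)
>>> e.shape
(2, 3)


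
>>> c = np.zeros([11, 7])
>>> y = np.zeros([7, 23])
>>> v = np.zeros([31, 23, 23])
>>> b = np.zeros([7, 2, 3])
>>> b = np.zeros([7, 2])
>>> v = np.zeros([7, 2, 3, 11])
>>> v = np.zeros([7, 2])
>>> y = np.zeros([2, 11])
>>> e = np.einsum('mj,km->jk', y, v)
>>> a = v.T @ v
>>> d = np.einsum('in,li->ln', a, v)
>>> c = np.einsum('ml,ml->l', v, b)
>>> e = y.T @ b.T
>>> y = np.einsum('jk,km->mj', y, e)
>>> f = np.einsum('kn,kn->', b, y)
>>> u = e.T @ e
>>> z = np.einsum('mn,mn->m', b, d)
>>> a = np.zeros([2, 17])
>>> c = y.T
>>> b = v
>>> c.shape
(2, 7)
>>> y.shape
(7, 2)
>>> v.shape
(7, 2)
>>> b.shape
(7, 2)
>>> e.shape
(11, 7)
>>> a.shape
(2, 17)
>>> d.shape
(7, 2)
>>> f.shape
()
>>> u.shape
(7, 7)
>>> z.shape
(7,)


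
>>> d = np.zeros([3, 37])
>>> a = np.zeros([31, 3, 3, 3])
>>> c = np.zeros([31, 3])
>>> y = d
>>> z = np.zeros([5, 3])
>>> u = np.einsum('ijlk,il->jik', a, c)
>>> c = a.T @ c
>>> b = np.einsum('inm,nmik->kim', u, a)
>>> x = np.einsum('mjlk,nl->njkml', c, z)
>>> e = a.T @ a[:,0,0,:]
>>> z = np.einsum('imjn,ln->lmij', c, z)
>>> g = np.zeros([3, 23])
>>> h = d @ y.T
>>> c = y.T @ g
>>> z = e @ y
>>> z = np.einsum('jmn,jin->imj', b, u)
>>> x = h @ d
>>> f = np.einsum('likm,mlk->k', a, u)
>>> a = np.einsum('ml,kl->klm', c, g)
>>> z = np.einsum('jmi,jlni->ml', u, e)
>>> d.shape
(3, 37)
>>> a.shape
(3, 23, 37)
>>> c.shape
(37, 23)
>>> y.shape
(3, 37)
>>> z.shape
(31, 3)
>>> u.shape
(3, 31, 3)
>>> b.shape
(3, 3, 3)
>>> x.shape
(3, 37)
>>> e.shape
(3, 3, 3, 3)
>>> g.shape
(3, 23)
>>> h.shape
(3, 3)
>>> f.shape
(3,)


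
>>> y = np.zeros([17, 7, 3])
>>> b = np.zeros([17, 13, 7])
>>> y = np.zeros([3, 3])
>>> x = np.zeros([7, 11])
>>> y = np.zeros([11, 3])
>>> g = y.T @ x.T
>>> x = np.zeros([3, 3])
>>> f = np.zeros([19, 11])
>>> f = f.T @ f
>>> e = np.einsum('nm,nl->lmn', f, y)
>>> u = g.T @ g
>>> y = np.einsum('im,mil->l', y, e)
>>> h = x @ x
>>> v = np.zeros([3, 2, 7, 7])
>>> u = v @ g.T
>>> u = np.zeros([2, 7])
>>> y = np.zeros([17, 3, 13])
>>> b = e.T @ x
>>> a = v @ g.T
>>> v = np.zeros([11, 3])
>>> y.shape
(17, 3, 13)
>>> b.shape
(11, 11, 3)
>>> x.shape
(3, 3)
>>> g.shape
(3, 7)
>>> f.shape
(11, 11)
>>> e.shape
(3, 11, 11)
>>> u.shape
(2, 7)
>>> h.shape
(3, 3)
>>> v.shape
(11, 3)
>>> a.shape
(3, 2, 7, 3)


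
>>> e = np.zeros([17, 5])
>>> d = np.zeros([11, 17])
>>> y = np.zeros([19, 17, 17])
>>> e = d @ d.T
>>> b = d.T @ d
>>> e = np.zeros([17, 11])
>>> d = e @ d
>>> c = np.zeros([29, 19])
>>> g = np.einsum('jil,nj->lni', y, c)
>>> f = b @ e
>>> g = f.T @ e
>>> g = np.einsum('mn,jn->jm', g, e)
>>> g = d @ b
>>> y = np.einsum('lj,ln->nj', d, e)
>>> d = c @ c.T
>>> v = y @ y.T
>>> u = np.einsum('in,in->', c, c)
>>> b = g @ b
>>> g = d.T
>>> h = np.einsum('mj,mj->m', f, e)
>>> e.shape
(17, 11)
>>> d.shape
(29, 29)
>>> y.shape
(11, 17)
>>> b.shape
(17, 17)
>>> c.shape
(29, 19)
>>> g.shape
(29, 29)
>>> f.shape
(17, 11)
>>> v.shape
(11, 11)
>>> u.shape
()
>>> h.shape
(17,)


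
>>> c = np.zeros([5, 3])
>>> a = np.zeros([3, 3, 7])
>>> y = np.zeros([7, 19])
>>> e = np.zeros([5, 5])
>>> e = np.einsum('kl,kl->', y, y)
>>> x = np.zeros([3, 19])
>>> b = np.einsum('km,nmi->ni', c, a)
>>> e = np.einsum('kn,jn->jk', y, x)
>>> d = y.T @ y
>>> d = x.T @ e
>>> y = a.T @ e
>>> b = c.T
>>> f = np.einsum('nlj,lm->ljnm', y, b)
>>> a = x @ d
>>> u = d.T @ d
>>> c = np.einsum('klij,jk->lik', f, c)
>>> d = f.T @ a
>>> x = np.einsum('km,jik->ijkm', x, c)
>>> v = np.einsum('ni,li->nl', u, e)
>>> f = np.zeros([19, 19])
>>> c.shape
(7, 7, 3)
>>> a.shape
(3, 7)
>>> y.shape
(7, 3, 7)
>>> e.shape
(3, 7)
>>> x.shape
(7, 7, 3, 19)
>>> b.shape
(3, 5)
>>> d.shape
(5, 7, 7, 7)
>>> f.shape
(19, 19)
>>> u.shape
(7, 7)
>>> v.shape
(7, 3)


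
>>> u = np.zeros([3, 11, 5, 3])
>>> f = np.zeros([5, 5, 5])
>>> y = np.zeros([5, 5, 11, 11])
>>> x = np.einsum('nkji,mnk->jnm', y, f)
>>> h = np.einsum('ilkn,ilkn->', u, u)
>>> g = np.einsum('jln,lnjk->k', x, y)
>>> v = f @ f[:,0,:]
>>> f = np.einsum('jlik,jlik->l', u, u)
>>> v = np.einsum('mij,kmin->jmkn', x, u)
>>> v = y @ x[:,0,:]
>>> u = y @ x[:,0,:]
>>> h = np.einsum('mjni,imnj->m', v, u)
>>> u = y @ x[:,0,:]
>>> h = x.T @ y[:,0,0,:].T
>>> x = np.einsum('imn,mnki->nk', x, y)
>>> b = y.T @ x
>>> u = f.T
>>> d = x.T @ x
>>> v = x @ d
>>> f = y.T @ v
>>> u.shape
(11,)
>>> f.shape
(11, 11, 5, 11)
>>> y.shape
(5, 5, 11, 11)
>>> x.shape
(5, 11)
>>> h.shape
(5, 5, 5)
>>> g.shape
(11,)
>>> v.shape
(5, 11)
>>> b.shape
(11, 11, 5, 11)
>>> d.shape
(11, 11)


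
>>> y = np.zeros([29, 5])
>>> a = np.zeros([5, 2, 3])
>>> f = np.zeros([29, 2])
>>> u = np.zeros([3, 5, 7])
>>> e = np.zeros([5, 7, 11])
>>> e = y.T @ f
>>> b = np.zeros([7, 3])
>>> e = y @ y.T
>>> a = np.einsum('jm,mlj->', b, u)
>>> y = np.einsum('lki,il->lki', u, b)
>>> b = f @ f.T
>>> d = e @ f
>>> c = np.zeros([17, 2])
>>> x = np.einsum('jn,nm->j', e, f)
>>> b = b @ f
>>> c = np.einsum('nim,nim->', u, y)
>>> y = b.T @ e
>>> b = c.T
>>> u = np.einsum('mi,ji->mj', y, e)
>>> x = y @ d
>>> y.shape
(2, 29)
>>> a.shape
()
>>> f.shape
(29, 2)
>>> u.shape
(2, 29)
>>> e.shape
(29, 29)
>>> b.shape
()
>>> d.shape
(29, 2)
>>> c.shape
()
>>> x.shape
(2, 2)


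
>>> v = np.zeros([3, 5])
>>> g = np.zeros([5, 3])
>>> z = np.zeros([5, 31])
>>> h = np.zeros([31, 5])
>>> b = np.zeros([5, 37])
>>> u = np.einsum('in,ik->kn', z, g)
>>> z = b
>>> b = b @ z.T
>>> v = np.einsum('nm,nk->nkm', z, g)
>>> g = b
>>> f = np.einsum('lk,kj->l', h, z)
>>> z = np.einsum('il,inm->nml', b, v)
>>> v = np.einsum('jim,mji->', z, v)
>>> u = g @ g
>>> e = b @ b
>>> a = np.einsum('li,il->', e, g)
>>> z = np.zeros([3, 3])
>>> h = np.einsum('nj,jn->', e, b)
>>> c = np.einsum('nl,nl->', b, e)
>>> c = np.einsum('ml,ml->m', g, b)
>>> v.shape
()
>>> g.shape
(5, 5)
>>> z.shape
(3, 3)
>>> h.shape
()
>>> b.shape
(5, 5)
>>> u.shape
(5, 5)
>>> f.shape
(31,)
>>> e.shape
(5, 5)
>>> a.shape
()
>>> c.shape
(5,)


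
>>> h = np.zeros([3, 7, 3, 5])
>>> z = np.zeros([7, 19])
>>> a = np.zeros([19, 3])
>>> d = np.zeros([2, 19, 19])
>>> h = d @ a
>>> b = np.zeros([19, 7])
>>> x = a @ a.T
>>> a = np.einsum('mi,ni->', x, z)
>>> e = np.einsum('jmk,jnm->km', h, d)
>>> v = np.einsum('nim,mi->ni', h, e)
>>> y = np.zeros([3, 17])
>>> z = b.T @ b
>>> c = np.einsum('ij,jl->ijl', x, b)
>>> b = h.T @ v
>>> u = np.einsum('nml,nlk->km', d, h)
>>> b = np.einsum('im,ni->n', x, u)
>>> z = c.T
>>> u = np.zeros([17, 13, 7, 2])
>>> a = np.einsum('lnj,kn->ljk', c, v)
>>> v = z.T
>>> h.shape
(2, 19, 3)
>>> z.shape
(7, 19, 19)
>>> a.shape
(19, 7, 2)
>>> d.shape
(2, 19, 19)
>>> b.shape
(3,)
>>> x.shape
(19, 19)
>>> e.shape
(3, 19)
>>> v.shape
(19, 19, 7)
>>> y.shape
(3, 17)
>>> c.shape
(19, 19, 7)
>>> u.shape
(17, 13, 7, 2)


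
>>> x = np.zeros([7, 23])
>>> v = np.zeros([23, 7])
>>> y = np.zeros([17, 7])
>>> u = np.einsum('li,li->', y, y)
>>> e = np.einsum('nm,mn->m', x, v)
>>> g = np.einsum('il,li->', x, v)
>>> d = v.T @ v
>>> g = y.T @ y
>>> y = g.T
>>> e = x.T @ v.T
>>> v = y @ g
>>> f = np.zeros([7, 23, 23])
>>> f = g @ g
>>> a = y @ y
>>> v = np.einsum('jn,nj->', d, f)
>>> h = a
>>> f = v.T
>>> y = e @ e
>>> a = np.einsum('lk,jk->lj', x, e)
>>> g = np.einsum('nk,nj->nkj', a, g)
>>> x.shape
(7, 23)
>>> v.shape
()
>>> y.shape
(23, 23)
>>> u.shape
()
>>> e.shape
(23, 23)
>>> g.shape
(7, 23, 7)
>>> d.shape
(7, 7)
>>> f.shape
()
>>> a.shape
(7, 23)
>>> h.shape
(7, 7)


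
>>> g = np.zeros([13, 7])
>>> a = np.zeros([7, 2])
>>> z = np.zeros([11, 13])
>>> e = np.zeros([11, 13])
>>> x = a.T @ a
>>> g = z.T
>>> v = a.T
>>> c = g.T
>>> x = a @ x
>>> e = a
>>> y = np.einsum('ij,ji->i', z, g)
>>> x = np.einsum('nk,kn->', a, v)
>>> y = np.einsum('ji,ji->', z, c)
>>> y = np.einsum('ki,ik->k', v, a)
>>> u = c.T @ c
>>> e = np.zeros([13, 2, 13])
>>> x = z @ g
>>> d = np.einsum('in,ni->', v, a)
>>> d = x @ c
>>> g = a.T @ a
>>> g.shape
(2, 2)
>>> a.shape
(7, 2)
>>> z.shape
(11, 13)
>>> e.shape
(13, 2, 13)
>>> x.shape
(11, 11)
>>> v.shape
(2, 7)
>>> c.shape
(11, 13)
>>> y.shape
(2,)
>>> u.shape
(13, 13)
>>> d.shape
(11, 13)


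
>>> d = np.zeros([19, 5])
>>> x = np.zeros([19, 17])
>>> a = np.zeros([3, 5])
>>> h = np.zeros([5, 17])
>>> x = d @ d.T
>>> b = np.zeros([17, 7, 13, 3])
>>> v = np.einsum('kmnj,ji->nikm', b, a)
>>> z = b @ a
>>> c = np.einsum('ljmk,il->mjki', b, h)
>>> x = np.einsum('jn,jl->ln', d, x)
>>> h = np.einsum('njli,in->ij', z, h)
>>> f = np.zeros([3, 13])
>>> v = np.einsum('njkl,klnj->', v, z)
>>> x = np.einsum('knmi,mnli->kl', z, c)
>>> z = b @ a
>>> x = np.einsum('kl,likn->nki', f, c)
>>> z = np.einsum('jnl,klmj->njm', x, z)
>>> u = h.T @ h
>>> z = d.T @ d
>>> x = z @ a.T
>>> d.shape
(19, 5)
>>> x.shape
(5, 3)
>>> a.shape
(3, 5)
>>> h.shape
(5, 7)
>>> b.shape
(17, 7, 13, 3)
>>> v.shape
()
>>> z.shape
(5, 5)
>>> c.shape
(13, 7, 3, 5)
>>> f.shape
(3, 13)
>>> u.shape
(7, 7)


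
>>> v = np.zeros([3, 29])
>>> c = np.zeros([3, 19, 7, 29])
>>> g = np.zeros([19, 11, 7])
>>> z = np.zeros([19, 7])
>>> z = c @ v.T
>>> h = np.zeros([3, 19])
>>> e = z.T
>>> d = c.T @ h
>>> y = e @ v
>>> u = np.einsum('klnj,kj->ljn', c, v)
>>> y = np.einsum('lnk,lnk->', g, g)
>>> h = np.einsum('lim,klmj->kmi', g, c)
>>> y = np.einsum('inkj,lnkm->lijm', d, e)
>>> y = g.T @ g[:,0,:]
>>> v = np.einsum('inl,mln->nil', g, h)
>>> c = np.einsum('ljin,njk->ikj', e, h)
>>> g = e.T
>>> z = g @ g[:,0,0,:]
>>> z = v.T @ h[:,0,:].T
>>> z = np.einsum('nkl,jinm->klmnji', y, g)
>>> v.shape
(11, 19, 7)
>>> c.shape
(19, 11, 7)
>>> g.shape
(3, 19, 7, 3)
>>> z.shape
(11, 7, 3, 7, 3, 19)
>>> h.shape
(3, 7, 11)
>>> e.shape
(3, 7, 19, 3)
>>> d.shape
(29, 7, 19, 19)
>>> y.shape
(7, 11, 7)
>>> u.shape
(19, 29, 7)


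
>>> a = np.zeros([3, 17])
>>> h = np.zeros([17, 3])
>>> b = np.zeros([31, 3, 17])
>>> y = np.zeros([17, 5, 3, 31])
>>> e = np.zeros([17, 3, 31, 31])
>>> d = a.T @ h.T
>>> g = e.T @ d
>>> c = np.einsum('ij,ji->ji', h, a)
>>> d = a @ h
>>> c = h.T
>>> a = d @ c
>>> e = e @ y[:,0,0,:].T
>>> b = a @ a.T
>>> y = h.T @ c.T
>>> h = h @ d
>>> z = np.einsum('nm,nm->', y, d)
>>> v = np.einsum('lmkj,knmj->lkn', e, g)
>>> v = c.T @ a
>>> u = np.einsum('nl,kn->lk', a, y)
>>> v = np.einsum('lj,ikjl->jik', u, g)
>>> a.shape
(3, 17)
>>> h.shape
(17, 3)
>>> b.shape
(3, 3)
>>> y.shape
(3, 3)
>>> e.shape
(17, 3, 31, 17)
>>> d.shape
(3, 3)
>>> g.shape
(31, 31, 3, 17)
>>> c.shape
(3, 17)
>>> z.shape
()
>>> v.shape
(3, 31, 31)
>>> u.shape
(17, 3)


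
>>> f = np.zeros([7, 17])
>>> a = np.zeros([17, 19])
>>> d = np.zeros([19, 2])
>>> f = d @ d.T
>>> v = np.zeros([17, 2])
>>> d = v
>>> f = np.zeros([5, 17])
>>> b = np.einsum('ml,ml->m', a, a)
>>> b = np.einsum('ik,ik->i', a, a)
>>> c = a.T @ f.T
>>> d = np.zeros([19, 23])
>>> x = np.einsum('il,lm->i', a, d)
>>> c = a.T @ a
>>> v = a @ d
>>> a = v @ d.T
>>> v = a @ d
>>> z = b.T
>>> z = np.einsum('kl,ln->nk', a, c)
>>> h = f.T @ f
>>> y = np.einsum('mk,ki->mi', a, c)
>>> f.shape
(5, 17)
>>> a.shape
(17, 19)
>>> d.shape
(19, 23)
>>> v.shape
(17, 23)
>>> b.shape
(17,)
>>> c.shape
(19, 19)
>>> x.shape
(17,)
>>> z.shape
(19, 17)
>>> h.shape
(17, 17)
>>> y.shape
(17, 19)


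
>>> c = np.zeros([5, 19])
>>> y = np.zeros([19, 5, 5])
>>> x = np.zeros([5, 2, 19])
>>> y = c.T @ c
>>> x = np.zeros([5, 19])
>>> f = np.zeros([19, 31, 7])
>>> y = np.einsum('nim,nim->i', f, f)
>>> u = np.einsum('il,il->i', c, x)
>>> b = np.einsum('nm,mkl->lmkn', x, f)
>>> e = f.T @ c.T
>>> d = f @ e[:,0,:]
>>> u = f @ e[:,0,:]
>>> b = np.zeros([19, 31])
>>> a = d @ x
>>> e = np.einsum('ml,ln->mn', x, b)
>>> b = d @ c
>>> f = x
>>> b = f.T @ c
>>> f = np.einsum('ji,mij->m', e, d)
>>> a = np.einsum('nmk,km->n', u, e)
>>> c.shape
(5, 19)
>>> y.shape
(31,)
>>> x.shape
(5, 19)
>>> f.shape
(19,)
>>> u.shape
(19, 31, 5)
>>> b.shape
(19, 19)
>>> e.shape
(5, 31)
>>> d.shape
(19, 31, 5)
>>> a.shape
(19,)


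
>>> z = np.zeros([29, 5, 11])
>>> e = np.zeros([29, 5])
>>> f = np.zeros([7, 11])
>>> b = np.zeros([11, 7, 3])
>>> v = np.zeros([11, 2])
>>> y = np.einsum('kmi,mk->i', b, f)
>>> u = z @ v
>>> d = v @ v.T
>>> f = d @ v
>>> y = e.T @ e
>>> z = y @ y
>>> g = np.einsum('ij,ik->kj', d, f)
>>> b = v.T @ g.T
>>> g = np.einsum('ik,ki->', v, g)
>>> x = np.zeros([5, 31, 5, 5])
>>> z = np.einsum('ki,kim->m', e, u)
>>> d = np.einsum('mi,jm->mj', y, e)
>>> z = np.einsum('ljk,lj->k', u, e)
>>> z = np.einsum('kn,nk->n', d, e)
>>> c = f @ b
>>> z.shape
(29,)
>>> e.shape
(29, 5)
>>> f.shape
(11, 2)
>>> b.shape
(2, 2)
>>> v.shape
(11, 2)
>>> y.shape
(5, 5)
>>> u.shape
(29, 5, 2)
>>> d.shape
(5, 29)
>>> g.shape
()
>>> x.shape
(5, 31, 5, 5)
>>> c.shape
(11, 2)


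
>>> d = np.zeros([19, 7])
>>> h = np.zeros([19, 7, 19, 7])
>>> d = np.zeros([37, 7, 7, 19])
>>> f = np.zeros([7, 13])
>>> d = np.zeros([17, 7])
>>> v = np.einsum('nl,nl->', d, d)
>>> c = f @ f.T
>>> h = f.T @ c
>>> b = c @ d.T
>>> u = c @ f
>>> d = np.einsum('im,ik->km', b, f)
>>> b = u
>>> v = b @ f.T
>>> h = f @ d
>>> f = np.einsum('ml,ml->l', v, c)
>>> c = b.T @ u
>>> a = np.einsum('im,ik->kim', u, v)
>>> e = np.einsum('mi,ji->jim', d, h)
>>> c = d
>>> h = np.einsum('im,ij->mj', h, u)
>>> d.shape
(13, 17)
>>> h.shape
(17, 13)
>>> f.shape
(7,)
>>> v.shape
(7, 7)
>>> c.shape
(13, 17)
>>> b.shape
(7, 13)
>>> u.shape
(7, 13)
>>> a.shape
(7, 7, 13)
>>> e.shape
(7, 17, 13)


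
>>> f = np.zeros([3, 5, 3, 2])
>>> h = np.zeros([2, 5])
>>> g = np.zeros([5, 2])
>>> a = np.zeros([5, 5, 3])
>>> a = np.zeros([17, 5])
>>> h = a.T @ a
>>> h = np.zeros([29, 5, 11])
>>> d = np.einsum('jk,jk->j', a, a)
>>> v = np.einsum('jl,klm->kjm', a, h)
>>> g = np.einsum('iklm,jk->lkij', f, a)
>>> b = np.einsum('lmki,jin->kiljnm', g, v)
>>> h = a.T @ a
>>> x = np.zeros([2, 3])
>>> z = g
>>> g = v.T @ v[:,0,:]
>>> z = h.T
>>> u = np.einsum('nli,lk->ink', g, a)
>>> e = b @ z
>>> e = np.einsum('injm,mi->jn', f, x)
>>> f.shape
(3, 5, 3, 2)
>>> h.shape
(5, 5)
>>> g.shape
(11, 17, 11)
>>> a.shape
(17, 5)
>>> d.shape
(17,)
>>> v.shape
(29, 17, 11)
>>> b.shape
(3, 17, 3, 29, 11, 5)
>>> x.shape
(2, 3)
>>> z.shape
(5, 5)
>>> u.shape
(11, 11, 5)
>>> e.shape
(3, 5)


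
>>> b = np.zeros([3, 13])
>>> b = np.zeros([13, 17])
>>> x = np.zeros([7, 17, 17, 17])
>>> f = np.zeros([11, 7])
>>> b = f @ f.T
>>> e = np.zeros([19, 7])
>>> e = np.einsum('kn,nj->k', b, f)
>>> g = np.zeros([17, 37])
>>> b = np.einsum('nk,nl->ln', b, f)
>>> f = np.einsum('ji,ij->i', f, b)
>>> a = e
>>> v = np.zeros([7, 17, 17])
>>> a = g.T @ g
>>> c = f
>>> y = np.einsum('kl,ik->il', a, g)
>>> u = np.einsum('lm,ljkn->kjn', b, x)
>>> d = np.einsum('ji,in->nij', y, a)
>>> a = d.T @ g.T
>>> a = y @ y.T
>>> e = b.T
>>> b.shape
(7, 11)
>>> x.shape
(7, 17, 17, 17)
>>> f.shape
(7,)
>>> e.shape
(11, 7)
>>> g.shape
(17, 37)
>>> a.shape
(17, 17)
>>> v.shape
(7, 17, 17)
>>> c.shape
(7,)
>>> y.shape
(17, 37)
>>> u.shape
(17, 17, 17)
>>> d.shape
(37, 37, 17)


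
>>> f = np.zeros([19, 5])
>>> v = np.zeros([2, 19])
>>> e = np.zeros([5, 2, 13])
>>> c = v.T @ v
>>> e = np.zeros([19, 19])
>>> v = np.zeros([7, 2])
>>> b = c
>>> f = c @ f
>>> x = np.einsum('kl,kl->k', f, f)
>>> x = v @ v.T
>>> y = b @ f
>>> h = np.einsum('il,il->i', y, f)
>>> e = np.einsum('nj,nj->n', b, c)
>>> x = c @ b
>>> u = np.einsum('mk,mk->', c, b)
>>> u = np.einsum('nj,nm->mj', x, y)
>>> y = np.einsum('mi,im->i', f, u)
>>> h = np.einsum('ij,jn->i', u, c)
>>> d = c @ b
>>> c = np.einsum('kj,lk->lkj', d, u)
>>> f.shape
(19, 5)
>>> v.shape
(7, 2)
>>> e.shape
(19,)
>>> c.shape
(5, 19, 19)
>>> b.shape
(19, 19)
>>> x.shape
(19, 19)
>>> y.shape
(5,)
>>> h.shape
(5,)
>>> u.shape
(5, 19)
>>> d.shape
(19, 19)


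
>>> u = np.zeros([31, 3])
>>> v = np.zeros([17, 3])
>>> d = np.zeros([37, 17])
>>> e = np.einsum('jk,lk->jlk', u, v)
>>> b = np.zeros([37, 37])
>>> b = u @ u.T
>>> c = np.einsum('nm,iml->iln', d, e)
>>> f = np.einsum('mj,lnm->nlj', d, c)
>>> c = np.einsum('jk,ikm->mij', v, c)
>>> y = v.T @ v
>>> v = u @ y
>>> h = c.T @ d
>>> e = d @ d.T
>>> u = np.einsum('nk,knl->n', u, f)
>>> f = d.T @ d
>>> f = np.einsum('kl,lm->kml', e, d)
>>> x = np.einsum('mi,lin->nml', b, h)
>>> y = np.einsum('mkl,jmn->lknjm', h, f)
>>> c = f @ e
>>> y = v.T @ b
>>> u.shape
(31,)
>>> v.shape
(31, 3)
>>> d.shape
(37, 17)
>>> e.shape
(37, 37)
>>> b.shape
(31, 31)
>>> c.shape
(37, 17, 37)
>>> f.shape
(37, 17, 37)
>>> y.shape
(3, 31)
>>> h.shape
(17, 31, 17)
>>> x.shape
(17, 31, 17)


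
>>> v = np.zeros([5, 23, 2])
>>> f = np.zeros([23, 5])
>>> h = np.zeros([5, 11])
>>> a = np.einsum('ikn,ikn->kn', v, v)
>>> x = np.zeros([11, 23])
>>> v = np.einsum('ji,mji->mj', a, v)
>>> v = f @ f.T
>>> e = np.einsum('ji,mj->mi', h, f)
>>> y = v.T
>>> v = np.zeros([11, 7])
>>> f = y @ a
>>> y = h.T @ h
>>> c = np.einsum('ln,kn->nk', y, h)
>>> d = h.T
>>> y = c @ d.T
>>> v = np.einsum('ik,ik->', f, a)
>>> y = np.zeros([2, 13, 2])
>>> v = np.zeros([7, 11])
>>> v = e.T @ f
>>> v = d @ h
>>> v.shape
(11, 11)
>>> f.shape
(23, 2)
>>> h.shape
(5, 11)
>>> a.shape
(23, 2)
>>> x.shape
(11, 23)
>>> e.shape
(23, 11)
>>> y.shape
(2, 13, 2)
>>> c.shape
(11, 5)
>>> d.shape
(11, 5)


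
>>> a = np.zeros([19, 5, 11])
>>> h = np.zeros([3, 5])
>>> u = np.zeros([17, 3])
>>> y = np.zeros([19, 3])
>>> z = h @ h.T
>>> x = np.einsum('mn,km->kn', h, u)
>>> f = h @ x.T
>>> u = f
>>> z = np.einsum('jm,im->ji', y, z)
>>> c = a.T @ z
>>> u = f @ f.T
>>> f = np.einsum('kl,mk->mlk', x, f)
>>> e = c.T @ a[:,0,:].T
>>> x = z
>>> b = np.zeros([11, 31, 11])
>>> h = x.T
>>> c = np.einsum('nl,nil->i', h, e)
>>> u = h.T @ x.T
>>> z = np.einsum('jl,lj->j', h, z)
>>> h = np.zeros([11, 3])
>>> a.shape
(19, 5, 11)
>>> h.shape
(11, 3)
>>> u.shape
(19, 19)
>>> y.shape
(19, 3)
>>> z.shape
(3,)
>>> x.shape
(19, 3)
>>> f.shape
(3, 5, 17)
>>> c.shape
(5,)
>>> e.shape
(3, 5, 19)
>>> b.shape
(11, 31, 11)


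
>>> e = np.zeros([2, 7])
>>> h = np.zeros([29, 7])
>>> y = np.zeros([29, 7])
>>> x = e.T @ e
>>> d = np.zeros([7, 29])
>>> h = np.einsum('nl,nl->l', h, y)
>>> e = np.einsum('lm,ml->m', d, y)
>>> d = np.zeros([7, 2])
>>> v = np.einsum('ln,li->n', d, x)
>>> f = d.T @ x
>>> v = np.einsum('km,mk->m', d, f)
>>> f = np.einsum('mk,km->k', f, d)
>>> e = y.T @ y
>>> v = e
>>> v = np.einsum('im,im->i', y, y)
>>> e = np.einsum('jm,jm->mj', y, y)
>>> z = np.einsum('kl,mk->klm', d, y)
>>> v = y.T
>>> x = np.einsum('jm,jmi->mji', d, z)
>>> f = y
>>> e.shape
(7, 29)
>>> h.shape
(7,)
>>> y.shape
(29, 7)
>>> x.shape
(2, 7, 29)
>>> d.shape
(7, 2)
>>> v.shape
(7, 29)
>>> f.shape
(29, 7)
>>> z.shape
(7, 2, 29)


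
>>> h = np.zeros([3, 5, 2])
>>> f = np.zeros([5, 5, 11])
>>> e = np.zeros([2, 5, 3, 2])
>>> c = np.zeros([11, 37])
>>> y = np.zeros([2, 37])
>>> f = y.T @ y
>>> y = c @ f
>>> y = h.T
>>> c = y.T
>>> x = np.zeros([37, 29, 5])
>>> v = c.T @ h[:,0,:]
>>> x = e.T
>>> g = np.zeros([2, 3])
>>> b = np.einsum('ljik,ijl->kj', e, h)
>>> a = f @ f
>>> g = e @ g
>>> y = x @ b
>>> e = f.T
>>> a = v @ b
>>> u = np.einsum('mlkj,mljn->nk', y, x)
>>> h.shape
(3, 5, 2)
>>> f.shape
(37, 37)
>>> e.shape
(37, 37)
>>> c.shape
(3, 5, 2)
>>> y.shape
(2, 3, 5, 5)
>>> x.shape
(2, 3, 5, 2)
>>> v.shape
(2, 5, 2)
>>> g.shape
(2, 5, 3, 3)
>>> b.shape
(2, 5)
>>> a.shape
(2, 5, 5)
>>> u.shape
(2, 5)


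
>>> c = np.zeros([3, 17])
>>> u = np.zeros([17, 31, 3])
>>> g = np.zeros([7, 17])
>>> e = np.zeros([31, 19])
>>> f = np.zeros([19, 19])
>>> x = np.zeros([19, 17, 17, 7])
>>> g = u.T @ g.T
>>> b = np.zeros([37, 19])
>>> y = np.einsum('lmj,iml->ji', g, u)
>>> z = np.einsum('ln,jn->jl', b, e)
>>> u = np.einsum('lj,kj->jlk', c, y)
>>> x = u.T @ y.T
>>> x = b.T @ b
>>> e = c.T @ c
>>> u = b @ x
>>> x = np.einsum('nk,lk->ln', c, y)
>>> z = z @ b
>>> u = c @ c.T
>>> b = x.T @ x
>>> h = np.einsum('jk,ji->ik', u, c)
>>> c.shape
(3, 17)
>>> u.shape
(3, 3)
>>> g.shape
(3, 31, 7)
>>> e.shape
(17, 17)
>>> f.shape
(19, 19)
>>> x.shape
(7, 3)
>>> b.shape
(3, 3)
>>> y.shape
(7, 17)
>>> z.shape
(31, 19)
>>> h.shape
(17, 3)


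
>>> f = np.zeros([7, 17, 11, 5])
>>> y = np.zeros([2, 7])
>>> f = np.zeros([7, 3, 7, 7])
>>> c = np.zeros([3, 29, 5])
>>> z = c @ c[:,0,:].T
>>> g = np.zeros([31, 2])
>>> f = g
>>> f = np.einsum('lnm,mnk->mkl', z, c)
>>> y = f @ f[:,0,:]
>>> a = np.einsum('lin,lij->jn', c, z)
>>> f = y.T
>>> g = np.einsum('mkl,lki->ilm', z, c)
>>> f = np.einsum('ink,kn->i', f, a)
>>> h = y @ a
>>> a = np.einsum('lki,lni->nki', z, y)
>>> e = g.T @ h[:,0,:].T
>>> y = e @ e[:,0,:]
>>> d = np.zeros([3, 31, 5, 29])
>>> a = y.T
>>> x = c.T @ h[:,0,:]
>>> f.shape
(3,)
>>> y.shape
(3, 3, 3)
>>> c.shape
(3, 29, 5)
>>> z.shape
(3, 29, 3)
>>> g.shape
(5, 3, 3)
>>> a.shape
(3, 3, 3)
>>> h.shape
(3, 5, 5)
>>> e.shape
(3, 3, 3)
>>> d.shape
(3, 31, 5, 29)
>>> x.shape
(5, 29, 5)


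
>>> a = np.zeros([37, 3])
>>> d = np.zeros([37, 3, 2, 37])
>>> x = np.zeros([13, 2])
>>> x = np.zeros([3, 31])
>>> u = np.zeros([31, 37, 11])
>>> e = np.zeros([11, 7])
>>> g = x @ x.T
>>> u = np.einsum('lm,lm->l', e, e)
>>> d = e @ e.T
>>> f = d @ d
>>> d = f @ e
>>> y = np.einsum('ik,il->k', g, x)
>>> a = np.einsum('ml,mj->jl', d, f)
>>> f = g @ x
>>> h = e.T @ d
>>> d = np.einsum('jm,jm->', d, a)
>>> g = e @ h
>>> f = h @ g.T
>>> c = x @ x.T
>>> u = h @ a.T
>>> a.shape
(11, 7)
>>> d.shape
()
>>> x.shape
(3, 31)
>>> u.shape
(7, 11)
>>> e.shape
(11, 7)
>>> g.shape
(11, 7)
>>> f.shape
(7, 11)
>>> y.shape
(3,)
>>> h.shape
(7, 7)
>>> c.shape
(3, 3)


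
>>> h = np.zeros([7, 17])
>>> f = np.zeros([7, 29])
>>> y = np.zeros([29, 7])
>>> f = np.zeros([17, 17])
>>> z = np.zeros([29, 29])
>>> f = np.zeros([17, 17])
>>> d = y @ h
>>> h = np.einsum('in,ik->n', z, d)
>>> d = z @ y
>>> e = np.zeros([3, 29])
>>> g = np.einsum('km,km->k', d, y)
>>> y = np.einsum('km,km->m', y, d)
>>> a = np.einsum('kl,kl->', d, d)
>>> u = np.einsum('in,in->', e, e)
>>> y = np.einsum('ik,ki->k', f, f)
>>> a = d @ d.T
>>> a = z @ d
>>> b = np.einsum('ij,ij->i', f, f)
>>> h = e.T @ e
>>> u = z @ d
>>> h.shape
(29, 29)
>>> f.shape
(17, 17)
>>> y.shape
(17,)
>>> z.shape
(29, 29)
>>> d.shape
(29, 7)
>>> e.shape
(3, 29)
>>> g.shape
(29,)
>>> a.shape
(29, 7)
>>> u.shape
(29, 7)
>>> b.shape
(17,)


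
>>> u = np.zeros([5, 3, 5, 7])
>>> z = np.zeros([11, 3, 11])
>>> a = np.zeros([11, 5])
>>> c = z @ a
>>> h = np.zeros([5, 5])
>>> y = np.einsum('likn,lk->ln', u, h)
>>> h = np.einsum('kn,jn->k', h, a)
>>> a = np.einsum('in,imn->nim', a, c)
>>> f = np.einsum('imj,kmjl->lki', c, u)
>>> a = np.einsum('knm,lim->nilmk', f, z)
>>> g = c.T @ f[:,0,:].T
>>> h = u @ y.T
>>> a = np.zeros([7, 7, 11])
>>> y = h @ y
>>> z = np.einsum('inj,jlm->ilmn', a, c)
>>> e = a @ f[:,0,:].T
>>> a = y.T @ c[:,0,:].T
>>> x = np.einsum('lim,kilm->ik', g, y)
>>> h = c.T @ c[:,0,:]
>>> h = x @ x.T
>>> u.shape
(5, 3, 5, 7)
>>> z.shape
(7, 3, 5, 7)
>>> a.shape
(7, 5, 3, 11)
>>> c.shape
(11, 3, 5)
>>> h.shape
(3, 3)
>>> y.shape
(5, 3, 5, 7)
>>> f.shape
(7, 5, 11)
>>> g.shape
(5, 3, 7)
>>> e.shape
(7, 7, 7)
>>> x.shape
(3, 5)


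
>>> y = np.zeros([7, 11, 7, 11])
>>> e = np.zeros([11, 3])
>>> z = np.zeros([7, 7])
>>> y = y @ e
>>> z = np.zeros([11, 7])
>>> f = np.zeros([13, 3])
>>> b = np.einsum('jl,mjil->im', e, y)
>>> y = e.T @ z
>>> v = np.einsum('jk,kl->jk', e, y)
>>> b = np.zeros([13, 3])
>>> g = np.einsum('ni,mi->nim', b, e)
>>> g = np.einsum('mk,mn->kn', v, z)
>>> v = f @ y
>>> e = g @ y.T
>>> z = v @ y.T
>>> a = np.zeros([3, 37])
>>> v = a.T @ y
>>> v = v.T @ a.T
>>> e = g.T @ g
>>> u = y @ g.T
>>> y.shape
(3, 7)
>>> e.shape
(7, 7)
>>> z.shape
(13, 3)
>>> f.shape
(13, 3)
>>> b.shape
(13, 3)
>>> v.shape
(7, 3)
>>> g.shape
(3, 7)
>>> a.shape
(3, 37)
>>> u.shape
(3, 3)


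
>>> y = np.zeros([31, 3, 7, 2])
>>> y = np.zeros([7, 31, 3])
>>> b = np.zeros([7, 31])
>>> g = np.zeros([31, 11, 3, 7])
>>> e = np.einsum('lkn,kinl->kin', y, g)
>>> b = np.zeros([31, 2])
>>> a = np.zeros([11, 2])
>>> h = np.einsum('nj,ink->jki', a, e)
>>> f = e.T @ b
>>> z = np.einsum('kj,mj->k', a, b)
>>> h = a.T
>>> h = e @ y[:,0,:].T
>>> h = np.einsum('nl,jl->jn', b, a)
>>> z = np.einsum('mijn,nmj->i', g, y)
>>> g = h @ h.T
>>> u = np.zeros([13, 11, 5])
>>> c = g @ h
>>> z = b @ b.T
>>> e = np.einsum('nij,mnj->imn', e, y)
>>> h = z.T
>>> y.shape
(7, 31, 3)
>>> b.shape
(31, 2)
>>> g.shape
(11, 11)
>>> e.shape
(11, 7, 31)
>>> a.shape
(11, 2)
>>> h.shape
(31, 31)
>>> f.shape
(3, 11, 2)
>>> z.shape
(31, 31)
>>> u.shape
(13, 11, 5)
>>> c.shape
(11, 31)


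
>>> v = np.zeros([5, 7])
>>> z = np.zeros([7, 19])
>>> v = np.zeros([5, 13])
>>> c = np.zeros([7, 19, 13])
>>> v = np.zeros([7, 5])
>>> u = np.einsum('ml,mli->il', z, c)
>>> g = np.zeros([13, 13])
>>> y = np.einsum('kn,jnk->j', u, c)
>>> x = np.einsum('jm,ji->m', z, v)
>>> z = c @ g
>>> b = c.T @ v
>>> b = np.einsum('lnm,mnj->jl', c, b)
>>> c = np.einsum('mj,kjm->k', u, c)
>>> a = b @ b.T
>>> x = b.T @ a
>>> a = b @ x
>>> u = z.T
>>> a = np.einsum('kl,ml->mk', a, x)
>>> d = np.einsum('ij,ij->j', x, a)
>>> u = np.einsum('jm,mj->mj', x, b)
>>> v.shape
(7, 5)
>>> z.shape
(7, 19, 13)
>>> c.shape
(7,)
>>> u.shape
(5, 7)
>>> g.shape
(13, 13)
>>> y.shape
(7,)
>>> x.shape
(7, 5)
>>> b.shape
(5, 7)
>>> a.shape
(7, 5)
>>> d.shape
(5,)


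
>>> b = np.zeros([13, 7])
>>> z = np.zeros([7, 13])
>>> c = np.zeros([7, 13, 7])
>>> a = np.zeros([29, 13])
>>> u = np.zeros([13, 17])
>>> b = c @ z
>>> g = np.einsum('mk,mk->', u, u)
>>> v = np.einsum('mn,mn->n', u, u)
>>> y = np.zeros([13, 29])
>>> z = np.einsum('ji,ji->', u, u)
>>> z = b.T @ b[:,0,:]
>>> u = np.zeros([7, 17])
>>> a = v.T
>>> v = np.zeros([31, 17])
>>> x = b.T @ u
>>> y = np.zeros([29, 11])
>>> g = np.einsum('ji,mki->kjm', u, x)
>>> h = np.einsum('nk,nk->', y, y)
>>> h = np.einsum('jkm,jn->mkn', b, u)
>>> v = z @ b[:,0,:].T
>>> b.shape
(7, 13, 13)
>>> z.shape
(13, 13, 13)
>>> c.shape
(7, 13, 7)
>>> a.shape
(17,)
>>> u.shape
(7, 17)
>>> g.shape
(13, 7, 13)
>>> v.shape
(13, 13, 7)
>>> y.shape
(29, 11)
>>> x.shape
(13, 13, 17)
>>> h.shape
(13, 13, 17)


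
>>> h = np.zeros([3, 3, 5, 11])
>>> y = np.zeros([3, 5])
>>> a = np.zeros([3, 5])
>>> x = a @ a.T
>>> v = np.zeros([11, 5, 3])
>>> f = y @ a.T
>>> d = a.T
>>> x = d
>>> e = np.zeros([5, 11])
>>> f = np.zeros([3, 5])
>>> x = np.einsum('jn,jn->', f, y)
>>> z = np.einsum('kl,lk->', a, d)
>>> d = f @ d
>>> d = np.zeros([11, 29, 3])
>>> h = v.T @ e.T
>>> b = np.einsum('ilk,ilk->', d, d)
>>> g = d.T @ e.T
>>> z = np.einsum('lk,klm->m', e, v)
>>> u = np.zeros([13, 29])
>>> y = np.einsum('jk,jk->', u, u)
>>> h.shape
(3, 5, 5)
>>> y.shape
()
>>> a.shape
(3, 5)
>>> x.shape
()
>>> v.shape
(11, 5, 3)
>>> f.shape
(3, 5)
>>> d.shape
(11, 29, 3)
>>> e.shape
(5, 11)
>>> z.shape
(3,)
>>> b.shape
()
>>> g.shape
(3, 29, 5)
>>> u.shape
(13, 29)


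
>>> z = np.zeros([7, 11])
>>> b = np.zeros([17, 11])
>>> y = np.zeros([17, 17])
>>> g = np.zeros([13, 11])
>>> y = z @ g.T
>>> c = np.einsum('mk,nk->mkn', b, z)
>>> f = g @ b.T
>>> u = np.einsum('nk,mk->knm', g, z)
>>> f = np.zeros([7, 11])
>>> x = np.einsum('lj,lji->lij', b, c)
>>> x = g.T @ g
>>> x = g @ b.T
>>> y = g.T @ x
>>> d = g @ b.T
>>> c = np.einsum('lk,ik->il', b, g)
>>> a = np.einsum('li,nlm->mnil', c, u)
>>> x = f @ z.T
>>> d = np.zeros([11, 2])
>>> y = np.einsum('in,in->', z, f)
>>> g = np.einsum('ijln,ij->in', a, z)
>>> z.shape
(7, 11)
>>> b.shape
(17, 11)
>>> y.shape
()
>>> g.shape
(7, 13)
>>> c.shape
(13, 17)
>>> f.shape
(7, 11)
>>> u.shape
(11, 13, 7)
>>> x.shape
(7, 7)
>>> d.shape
(11, 2)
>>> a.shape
(7, 11, 17, 13)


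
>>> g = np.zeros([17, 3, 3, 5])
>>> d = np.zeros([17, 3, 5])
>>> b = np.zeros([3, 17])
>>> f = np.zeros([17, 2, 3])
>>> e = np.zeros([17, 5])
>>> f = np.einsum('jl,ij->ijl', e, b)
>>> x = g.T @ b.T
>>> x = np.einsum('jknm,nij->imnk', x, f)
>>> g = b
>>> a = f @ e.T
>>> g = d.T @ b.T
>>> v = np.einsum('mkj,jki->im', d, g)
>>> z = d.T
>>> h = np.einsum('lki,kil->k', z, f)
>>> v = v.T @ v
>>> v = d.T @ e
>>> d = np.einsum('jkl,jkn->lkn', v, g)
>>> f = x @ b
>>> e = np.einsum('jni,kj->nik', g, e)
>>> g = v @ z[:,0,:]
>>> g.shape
(5, 3, 17)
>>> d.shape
(5, 3, 3)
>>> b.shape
(3, 17)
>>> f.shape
(17, 3, 3, 17)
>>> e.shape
(3, 3, 17)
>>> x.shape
(17, 3, 3, 3)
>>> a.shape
(3, 17, 17)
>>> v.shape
(5, 3, 5)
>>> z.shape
(5, 3, 17)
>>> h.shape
(3,)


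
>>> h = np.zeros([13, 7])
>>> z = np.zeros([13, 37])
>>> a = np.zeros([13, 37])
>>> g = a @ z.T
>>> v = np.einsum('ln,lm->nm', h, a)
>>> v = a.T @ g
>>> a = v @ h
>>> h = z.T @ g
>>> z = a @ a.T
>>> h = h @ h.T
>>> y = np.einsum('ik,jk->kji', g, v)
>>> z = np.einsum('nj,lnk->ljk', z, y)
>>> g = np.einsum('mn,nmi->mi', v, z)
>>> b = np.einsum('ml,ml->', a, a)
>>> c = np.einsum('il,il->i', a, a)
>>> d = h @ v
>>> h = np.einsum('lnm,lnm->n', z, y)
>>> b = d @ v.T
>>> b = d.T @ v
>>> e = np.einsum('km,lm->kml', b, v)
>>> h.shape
(37,)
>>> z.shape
(13, 37, 13)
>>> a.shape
(37, 7)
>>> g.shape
(37, 13)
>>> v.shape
(37, 13)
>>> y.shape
(13, 37, 13)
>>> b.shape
(13, 13)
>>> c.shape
(37,)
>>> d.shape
(37, 13)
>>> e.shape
(13, 13, 37)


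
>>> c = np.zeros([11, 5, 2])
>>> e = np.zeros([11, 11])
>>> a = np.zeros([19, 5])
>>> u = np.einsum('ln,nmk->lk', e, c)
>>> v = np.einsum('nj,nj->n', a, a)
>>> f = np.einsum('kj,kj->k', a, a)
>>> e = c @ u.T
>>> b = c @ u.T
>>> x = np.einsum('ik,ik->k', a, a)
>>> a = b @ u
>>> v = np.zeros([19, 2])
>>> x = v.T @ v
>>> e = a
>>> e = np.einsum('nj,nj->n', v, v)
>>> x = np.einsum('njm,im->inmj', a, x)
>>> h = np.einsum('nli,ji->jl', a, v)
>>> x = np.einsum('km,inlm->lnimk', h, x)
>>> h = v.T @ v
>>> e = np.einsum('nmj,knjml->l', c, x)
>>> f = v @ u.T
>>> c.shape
(11, 5, 2)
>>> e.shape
(19,)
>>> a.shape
(11, 5, 2)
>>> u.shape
(11, 2)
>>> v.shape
(19, 2)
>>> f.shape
(19, 11)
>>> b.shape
(11, 5, 11)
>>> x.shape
(2, 11, 2, 5, 19)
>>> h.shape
(2, 2)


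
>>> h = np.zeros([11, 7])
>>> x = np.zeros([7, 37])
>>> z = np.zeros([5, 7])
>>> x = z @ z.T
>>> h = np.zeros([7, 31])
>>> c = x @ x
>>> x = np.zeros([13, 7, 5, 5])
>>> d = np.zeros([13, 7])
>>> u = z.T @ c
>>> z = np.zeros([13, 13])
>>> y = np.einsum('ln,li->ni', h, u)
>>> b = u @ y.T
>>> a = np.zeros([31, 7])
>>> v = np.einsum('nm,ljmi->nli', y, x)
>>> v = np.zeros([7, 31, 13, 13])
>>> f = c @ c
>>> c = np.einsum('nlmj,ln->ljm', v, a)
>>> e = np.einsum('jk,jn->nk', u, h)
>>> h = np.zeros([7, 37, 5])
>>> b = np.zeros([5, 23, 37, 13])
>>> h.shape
(7, 37, 5)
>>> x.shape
(13, 7, 5, 5)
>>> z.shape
(13, 13)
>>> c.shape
(31, 13, 13)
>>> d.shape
(13, 7)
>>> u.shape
(7, 5)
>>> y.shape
(31, 5)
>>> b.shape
(5, 23, 37, 13)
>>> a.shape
(31, 7)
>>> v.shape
(7, 31, 13, 13)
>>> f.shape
(5, 5)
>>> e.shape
(31, 5)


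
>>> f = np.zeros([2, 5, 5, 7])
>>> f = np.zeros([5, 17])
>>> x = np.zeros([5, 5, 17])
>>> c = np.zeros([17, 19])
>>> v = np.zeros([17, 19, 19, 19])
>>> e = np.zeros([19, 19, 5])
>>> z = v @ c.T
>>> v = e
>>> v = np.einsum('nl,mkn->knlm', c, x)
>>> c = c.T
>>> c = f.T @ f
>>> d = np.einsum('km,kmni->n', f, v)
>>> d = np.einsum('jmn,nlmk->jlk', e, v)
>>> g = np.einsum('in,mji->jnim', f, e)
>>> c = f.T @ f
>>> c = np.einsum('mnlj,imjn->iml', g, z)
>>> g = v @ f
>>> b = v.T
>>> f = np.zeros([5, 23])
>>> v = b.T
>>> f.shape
(5, 23)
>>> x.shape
(5, 5, 17)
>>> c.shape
(17, 19, 5)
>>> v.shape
(5, 17, 19, 5)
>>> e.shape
(19, 19, 5)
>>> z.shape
(17, 19, 19, 17)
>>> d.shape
(19, 17, 5)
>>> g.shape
(5, 17, 19, 17)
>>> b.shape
(5, 19, 17, 5)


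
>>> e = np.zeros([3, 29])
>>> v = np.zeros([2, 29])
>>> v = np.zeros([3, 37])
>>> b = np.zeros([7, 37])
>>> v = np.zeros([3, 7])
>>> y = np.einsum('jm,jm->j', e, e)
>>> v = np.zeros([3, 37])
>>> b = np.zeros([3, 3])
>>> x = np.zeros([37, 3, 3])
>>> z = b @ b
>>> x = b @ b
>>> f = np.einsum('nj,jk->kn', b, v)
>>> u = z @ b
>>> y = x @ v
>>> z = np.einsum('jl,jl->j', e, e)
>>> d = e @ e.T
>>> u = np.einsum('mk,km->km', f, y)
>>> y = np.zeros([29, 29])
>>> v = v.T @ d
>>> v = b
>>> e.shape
(3, 29)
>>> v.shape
(3, 3)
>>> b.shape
(3, 3)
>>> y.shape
(29, 29)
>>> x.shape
(3, 3)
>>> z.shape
(3,)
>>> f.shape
(37, 3)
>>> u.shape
(3, 37)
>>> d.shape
(3, 3)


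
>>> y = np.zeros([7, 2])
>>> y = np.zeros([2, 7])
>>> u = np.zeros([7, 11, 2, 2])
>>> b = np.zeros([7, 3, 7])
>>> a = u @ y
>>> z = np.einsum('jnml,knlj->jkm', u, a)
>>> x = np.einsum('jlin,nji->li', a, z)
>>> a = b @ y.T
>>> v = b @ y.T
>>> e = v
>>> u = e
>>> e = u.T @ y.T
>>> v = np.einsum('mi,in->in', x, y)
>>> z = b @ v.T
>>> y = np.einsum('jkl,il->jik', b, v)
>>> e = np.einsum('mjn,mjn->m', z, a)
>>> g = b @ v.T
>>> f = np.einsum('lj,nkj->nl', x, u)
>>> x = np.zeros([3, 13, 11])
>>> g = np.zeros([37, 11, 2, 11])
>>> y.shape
(7, 2, 3)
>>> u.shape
(7, 3, 2)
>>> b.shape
(7, 3, 7)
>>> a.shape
(7, 3, 2)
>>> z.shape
(7, 3, 2)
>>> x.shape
(3, 13, 11)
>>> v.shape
(2, 7)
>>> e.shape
(7,)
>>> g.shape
(37, 11, 2, 11)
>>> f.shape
(7, 11)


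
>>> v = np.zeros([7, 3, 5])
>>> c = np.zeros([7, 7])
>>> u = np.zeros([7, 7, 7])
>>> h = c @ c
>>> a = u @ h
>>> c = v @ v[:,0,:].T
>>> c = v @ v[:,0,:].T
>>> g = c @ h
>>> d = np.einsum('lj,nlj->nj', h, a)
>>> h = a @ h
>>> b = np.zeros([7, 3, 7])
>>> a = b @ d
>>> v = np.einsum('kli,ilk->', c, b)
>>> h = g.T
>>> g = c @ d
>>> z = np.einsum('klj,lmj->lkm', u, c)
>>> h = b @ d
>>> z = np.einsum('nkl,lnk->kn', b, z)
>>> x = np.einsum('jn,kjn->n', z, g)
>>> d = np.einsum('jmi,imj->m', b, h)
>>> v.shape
()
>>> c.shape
(7, 3, 7)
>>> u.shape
(7, 7, 7)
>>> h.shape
(7, 3, 7)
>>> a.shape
(7, 3, 7)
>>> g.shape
(7, 3, 7)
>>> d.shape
(3,)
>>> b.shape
(7, 3, 7)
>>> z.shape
(3, 7)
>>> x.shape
(7,)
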